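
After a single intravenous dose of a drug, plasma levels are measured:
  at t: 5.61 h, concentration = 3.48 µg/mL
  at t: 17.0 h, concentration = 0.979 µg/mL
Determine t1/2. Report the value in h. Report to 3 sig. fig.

k = ln(C₁/C₂) / (t₂ − t₁) = ln(3.48/0.979) / (17.0 − 5.61)
  = 1.268 / 11.39 = 0.1113 h⁻¹
t½ = ln2 / k = 0.693147 / 0.1113 = 6.228 h

6.23 h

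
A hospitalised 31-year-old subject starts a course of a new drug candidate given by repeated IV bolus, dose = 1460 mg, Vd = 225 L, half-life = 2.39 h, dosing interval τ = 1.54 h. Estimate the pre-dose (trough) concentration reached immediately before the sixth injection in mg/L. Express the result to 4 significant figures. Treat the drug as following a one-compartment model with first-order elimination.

10.29 mg/L

C₀ per dose = Dose / Vd = 1460 / 225 = 6.489 mg/L
k = ln2 / t½ = 0.693147 / 2.39 = 0.2900 h⁻¹
Fraction remaining after one interval: r = e^(−kτ) = e^(−0.2900 × 1.54) = 0.6398
Before dose 6, 5 doses have been given (aged 1τ, 2τ, 3τ, 4τ, 5τ).
C_trough = C₀ × (r + r² + … + r^5) = C₀ × r(1−r^5)/(1−r)
        = 6.489 × 0.6398 × (1 − 0.1072) / (1 − 0.6398) = 10.29 mg/L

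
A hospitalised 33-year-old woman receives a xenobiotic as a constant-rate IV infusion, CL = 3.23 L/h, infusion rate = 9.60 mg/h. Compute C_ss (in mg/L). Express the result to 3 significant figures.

At steady state Css = R₀ / CL = 9.60 / 3.230 = 2.972 mg/L

2.97 mg/L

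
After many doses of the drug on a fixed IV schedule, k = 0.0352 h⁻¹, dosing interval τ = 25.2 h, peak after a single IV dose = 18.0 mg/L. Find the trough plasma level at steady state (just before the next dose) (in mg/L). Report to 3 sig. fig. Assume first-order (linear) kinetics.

12.6 mg/L

e^(−kτ) = e^(−0.03520 × 25.2) = 0.4119
Accumulation ratio R = 1 / (1 − e^(−kτ)) = 1 / (1 − 0.4119) = 1.700
Steady-state trough = C₀ × R × e^(−kτ) = 18.0 × 1.700 × 0.4119 = 12.60 mg/L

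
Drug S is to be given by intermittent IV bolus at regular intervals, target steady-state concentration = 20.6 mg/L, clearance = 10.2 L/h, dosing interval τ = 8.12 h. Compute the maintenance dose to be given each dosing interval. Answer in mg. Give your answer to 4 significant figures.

At steady state, Dose/τ = Css × CL.
Dose = Css × CL × τ = 20.6 × 10.20 × 8.12 = 1706 mg

1706 mg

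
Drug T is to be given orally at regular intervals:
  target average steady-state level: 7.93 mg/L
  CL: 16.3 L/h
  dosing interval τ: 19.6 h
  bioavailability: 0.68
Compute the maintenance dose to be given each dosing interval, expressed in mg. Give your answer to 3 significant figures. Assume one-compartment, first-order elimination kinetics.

At steady state, F × (Dose/τ) = Css × CL.
Dose = Css × CL × τ / F = 7.93 × 16.30 × 19.6 / 0.68 = 3726 mg

3730 mg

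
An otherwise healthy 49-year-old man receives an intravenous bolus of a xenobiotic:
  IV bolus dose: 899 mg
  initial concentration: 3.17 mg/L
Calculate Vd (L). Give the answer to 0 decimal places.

Vd = Dose / C₀ = 899.0 / 3.17 = 283.6 L

284 L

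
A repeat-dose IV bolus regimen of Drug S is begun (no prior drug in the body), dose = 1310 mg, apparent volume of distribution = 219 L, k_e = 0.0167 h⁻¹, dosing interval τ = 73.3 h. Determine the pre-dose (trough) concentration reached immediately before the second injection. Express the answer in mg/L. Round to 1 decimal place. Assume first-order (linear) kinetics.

C₀ per dose = Dose / Vd = 1310 / 219 = 5.982 mg/L
Fraction remaining after one interval: r = e^(−kτ) = e^(−0.01670 × 73.3) = 0.2940
Before dose 2, 1 dose has been given (aged 1τ).
C_trough = C₀ × r = 5.982 × 0.2940 = 1.759 mg/L

1.8 mg/L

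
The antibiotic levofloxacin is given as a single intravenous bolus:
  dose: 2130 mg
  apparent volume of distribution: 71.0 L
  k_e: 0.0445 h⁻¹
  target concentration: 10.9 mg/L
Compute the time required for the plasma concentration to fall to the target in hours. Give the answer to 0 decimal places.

C₀ = Dose / Vd = 2130 / 71.0 = 30.00 mg/L
t = ln(C₀ / C) / k = ln(30.00 / 10.9) / 0.04450
  = ln(2.752) / 0.04450 = 1.012 / 0.04450 = 22.74 h

23 h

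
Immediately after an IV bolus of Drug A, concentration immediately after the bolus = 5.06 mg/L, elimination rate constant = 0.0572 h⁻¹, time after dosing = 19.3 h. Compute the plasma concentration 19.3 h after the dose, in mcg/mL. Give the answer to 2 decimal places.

C = C₀ · e^(−k·t) = 5.060 × e^(−0.05720 × 19.3)
  = 5.060 × 0.3316 = 1.678 mg/L
(1.678 mg/L = 1.678 mcg/mL)

1.68 mcg/mL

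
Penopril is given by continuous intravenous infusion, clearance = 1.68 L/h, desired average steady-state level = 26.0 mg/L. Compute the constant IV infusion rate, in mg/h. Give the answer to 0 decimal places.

At steady state, infusion rate R₀ = Css × CL = 26.0 × 1.680 = 43.68 mg/h

44 mg/h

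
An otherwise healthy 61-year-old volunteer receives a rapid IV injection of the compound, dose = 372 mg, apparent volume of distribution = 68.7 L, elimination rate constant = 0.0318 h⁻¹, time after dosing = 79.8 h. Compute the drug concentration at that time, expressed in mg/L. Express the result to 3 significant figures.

C₀ = Dose / Vd = 372.0 / 68.7 = 5.415 mg/L
C = C₀ · e^(−k·t) = 5.415 × e^(−0.03180 × 79.8)
  = 5.415 × 0.07905 = 0.4281 mg/L

0.428 mg/L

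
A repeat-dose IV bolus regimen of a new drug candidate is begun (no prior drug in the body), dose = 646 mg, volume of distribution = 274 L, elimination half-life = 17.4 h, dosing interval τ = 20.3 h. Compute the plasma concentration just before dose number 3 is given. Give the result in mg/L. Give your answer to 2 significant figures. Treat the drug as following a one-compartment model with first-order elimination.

1.5 mg/L

C₀ per dose = Dose / Vd = 646 / 274 = 2.358 mg/L
k = ln2 / t½ = 0.693147 / 17.4 = 0.03984 h⁻¹
Fraction remaining after one interval: r = e^(−kτ) = e^(−0.03984 × 20.3) = 0.4454
Before dose 3, 2 doses have been given (aged 1τ, 2τ).
C_trough = C₀ × (r + r²) = 2.358 × (0.4454 + 0.1984) = 1.518 mg/L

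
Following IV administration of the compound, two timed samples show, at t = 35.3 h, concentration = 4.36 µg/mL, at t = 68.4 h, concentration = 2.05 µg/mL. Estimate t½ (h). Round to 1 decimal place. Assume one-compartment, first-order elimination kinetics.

30.4 h

k = ln(C₁/C₂) / (t₂ − t₁) = ln(4.36/2.05) / (68.4 − 35.3)
  = 0.7546 / 33.10 = 0.02280 h⁻¹
t½ = ln2 / k = 0.693147 / 0.02280 = 30.40 h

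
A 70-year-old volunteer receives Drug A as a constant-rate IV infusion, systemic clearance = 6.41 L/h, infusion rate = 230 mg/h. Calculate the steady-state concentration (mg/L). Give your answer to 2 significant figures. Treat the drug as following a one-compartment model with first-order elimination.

36 mg/L

At steady state Css = R₀ / CL = 230 / 6.410 = 35.88 mg/L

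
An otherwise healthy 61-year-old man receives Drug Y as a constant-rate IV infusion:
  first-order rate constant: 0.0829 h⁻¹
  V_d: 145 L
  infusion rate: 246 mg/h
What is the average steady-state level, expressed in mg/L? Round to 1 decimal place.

CL = k × Vd = 0.08290 × 145 = 12.02 L/h
At steady state Css = R₀ / CL = 246 / 12.02 = 20.47 mg/L

20.5 mg/L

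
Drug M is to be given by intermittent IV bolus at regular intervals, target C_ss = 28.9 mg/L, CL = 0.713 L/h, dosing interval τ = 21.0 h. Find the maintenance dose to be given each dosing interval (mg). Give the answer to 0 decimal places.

At steady state, Dose/τ = Css × CL.
Dose = Css × CL × τ = 28.9 × 0.7130 × 21.0 = 432.7 mg

433 mg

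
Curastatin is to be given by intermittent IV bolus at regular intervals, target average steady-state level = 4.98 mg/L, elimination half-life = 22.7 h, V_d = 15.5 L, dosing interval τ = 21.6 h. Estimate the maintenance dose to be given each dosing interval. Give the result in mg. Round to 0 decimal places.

k = ln2 / t½ = 0.693147 / 22.7 = 0.03054 h⁻¹
CL = k × Vd = 0.03054 × 15.5 = 0.4734 L/h
At steady state, Dose/τ = Css × CL.
Dose = Css × CL × τ = 4.98 × 0.4734 × 21.6 = 50.92 mg

51 mg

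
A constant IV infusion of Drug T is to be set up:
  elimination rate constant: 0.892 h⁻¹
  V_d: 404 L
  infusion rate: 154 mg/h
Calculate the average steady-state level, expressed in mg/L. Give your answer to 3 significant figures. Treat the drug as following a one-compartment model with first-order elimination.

CL = k × Vd = 0.8920 × 404 = 360.4 L/h
At steady state Css = R₀ / CL = 154 / 360.4 = 0.4273 mg/L

0.427 mg/L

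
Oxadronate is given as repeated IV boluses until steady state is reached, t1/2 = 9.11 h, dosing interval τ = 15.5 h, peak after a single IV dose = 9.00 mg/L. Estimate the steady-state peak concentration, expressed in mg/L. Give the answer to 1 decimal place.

13.0 mg/L

k = ln2 / t½ = 0.693147 / 9.11 = 0.07609 h⁻¹
e^(−kτ) = e^(−0.07609 × 15.5) = 0.3075
Accumulation ratio R = 1 / (1 − e^(−kτ)) = 1 / (1 − 0.3075) = 1.444
Steady-state peak = C₀ × R = 9.00 × 1.444 = 13.00 mg/L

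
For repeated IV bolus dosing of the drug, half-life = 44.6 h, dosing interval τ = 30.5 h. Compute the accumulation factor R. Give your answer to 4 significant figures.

k = ln2 / t½ = 0.693147 / 44.6 = 0.01554 h⁻¹
e^(−kτ) = e^(−0.01554 × 30.5) = 0.6225
Accumulation ratio R = 1 / (1 − e^(−kτ)) = 1 / (1 − 0.6225) = 2.649

2.649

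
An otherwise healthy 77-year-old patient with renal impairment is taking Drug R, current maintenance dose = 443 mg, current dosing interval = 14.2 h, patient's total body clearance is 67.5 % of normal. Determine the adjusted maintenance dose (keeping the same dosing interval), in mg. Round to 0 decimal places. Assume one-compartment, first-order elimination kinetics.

299 mg

To keep the same average steady-state level, dosing rate must scale with clearance.
CL ratio = 67.5 / 100 = 0.6750
New dose (same interval) = 443 × 0.6750 = 299.0 mg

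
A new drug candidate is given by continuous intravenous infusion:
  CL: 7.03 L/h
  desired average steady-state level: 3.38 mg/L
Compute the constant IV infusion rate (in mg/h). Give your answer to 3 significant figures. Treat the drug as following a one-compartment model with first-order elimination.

23.8 mg/h

At steady state, infusion rate R₀ = Css × CL = 3.38 × 7.030 = 23.76 mg/h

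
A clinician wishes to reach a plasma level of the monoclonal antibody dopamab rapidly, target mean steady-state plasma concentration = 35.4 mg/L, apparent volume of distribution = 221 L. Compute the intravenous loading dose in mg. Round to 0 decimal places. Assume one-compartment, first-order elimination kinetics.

7823 mg

LD = Css × Vd = 35.4 × 221 = 7823 mg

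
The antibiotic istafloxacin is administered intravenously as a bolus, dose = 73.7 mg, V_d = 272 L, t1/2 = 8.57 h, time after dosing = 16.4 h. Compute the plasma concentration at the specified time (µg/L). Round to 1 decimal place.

C₀ = Dose / Vd = 73.70 / 272 = 0.2710 mg/L
k = ln2 / t½ = 0.693147 / 8.57 = 0.08088 h⁻¹
C = C₀ · e^(−k·t) = 0.2710 × e^(−0.08088 × 16.4)
  = 0.2710 × 0.2654 = 0.07192 mg/L
Convert: 0.07192 mg/L × 1000 = 71.92 µg/L

71.9 µg/L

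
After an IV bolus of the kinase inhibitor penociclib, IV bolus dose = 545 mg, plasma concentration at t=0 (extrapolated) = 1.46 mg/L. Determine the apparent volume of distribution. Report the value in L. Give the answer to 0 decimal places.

373 L

Vd = Dose / C₀ = 545.0 / 1.46 = 373.3 L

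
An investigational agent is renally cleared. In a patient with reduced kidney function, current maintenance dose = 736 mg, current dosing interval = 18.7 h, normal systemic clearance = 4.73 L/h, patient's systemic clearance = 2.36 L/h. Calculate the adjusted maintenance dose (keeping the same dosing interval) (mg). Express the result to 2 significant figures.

370 mg

To keep the same average steady-state level, dosing rate must scale with clearance.
CL ratio = 2.36 / 4.73 = 0.4989
New dose (same interval) = 736 × 0.4989 = 367.2 mg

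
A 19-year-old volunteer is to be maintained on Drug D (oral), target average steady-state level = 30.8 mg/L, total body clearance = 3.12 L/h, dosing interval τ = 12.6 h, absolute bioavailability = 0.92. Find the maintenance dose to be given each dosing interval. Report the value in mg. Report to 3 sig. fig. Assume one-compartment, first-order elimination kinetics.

At steady state, F × (Dose/τ) = Css × CL.
Dose = Css × CL × τ / F = 30.8 × 3.120 × 12.6 / 0.92 = 1316 mg

1320 mg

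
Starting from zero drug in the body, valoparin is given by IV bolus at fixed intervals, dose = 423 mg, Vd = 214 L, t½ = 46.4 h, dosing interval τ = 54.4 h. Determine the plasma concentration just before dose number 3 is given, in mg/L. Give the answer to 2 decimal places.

1.27 mg/L

C₀ per dose = Dose / Vd = 423 / 214 = 1.977 mg/L
k = ln2 / t½ = 0.693147 / 46.4 = 0.01494 h⁻¹
Fraction remaining after one interval: r = e^(−kτ) = e^(−0.01494 × 54.4) = 0.4436
Before dose 3, 2 doses have been given (aged 1τ, 2τ).
C_trough = C₀ × (r + r²) = 1.977 × (0.4436 + 0.1968) = 1.266 mg/L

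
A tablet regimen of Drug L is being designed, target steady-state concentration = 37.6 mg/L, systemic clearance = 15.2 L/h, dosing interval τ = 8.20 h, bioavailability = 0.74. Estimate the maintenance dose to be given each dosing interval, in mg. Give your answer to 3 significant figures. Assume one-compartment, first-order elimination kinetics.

At steady state, F × (Dose/τ) = Css × CL.
Dose = Css × CL × τ / F = 37.6 × 15.20 × 8.20 / 0.74 = 6333 mg

6330 mg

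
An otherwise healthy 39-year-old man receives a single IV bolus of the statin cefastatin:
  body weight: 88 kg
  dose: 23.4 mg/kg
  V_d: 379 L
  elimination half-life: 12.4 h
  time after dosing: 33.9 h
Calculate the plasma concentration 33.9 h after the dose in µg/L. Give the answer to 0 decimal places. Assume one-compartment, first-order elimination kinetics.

817 µg/L

Total dose = 23.4 × 88 = 2059 mg
C₀ = Dose / Vd = 2059 / 379 = 5.433 mg/L
k = ln2 / t½ = 0.693147 / 12.4 = 0.05590 h⁻¹
C = C₀ · e^(−k·t) = 5.433 × e^(−0.05590 × 33.9)
  = 5.433 × 0.1503 = 0.8166 mg/L
Convert: 0.8166 mg/L × 1000 = 816.6 µg/L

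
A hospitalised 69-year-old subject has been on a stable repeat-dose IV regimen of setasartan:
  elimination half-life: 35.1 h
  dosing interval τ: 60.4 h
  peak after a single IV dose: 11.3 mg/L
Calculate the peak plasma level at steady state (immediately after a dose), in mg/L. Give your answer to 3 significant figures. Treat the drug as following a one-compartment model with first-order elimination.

16.2 mg/L

k = ln2 / t½ = 0.693147 / 35.1 = 0.01975 h⁻¹
e^(−kτ) = e^(−0.01975 × 60.4) = 0.3033
Accumulation ratio R = 1 / (1 − e^(−kτ)) = 1 / (1 − 0.3033) = 1.435
Steady-state peak = C₀ × R = 11.3 × 1.435 = 16.22 mg/L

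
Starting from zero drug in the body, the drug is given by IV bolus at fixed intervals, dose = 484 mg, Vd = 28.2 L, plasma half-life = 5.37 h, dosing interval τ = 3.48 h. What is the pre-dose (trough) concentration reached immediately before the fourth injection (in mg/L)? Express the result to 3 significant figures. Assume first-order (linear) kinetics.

C₀ per dose = Dose / Vd = 484 / 28.2 = 17.16 mg/L
k = ln2 / t½ = 0.693147 / 5.37 = 0.1291 h⁻¹
Fraction remaining after one interval: r = e^(−kτ) = e^(−0.1291 × 3.48) = 0.6381
Before dose 4, 3 doses have been given (aged 1τ, 2τ, 3τ).
C_trough = C₀ × (r + r² + … + r^3) = C₀ × r(1−r^3)/(1−r)
        = 17.16 × 0.6381 × (1 − 0.2598) / (1 − 0.6381) = 22.40 mg/L

22.4 mg/L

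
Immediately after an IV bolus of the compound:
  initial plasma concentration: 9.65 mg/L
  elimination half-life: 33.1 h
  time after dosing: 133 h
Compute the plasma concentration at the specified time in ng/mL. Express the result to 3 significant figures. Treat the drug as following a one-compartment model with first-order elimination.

k = ln2 / t½ = 0.693147 / 33.1 = 0.02094 h⁻¹
C = C₀ · e^(−k·t) = 9.650 × e^(−0.02094 × 133)
  = 9.650 × 0.06173 = 0.5957 mg/L
Convert: 0.5957 mg/L × 1000 = 595.7 ng/mL

596 ng/mL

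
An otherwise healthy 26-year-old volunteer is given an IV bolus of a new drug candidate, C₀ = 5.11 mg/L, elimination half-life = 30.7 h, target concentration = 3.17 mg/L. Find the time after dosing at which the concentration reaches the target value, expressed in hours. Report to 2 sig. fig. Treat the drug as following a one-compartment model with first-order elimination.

k = ln2 / t½ = 0.693147 / 30.7 = 0.02258 h⁻¹
t = ln(C₀ / C) / k = ln(5.110 / 3.17) / 0.02258
  = ln(1.612) / 0.02258 = 0.4775 / 0.02258 = 21.15 h

21 h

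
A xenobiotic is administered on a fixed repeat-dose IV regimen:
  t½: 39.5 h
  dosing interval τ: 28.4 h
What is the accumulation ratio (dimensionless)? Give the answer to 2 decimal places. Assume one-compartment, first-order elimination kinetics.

2.55

k = ln2 / t½ = 0.693147 / 39.5 = 0.01755 h⁻¹
e^(−kτ) = e^(−0.01755 × 28.4) = 0.6075
Accumulation ratio R = 1 / (1 − e^(−kτ)) = 1 / (1 − 0.6075) = 2.548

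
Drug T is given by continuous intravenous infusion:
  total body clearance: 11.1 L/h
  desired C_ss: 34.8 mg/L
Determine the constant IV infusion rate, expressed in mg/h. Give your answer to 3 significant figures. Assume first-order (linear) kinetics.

At steady state, infusion rate R₀ = Css × CL = 34.8 × 11.10 = 386.3 mg/h

386 mg/h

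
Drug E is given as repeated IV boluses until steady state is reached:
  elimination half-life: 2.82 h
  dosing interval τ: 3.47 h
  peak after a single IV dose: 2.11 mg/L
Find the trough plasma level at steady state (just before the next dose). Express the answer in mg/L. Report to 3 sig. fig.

k = ln2 / t½ = 0.693147 / 2.82 = 0.2458 h⁻¹
e^(−kτ) = e^(−0.2458 × 3.47) = 0.4262
Accumulation ratio R = 1 / (1 − e^(−kτ)) = 1 / (1 − 0.4262) = 1.743
Steady-state trough = C₀ × R × e^(−kτ) = 2.11 × 1.743 × 0.4262 = 1.567 mg/L

1.57 mg/L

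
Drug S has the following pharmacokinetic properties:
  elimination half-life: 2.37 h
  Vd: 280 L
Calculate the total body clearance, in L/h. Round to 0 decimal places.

82 L/h

k = ln2 / t½ = 0.693147 / 2.37 = 0.2925 h⁻¹
CL = k × Vd = 0.2925 × 280 = 81.90 L/h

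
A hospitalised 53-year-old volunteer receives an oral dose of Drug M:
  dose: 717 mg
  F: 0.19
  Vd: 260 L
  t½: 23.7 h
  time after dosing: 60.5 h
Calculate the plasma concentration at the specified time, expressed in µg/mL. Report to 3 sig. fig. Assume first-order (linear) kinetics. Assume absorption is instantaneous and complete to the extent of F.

Amount reaching circulation = F × Dose = 0.19 × 717.0 = 136.2 mg
C₀ = F·Dose / Vd = 136.2 / 260 = 0.5238 mg/L
k = ln2 / t½ = 0.693147 / 23.7 = 0.02925 h⁻¹
C = C₀ · e^(−k·t) = 0.5238 × e^(−0.02925 × 60.5)
  = 0.5238 × 0.1704 = 0.08926 mg/L
(0.08926 mg/L = 0.08926 µg/mL)

0.0893 µg/mL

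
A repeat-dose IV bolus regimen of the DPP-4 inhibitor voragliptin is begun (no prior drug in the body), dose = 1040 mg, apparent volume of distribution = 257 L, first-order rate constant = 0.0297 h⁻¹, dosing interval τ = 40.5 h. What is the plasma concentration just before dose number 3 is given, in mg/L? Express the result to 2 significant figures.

C₀ per dose = Dose / Vd = 1040 / 257 = 4.047 mg/L
Fraction remaining after one interval: r = e^(−kτ) = e^(−0.02970 × 40.5) = 0.3003
Before dose 3, 2 doses have been given (aged 1τ, 2τ).
C_trough = C₀ × (r + r²) = 4.047 × (0.3003 + 0.09018) = 1.580 mg/L

1.6 mg/L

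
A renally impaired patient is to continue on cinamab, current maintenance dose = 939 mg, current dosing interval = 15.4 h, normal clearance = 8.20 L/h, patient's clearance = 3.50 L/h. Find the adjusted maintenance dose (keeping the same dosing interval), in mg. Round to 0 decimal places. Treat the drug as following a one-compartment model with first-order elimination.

To keep the same average steady-state level, dosing rate must scale with clearance.
CL ratio = 3.50 / 8.20 = 0.4268
New dose (same interval) = 939 × 0.4268 = 400.8 mg

401 mg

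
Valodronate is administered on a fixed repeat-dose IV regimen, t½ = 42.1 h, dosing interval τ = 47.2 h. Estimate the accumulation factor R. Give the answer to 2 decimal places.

k = ln2 / t½ = 0.693147 / 42.1 = 0.01646 h⁻¹
e^(−kτ) = e^(−0.01646 × 47.2) = 0.4598
Accumulation ratio R = 1 / (1 − e^(−kτ)) = 1 / (1 − 0.4598) = 1.851

1.85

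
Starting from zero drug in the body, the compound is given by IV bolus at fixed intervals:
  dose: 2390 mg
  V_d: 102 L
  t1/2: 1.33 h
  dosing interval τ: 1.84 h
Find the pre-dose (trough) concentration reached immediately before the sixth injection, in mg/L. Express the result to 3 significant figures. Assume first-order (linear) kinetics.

C₀ per dose = Dose / Vd = 2390 / 102 = 23.43 mg/L
k = ln2 / t½ = 0.693147 / 1.33 = 0.5212 h⁻¹
Fraction remaining after one interval: r = e^(−kτ) = e^(−0.5212 × 1.84) = 0.3833
Before dose 6, 5 doses have been given (aged 1τ, 2τ, 3τ, 4τ, 5τ).
C_trough = C₀ × (r + r² + … + r^5) = C₀ × r(1−r^5)/(1−r)
        = 23.43 × 0.3833 × (1 − 0.008274) / (1 − 0.3833) = 14.44 mg/L

14.4 mg/L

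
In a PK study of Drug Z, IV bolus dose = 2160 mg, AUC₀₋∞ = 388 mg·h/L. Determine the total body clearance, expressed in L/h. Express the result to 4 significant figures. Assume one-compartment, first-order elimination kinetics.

5.567 L/h

CL = Dose / AUC = 2160 / 388 = 5.567 L/h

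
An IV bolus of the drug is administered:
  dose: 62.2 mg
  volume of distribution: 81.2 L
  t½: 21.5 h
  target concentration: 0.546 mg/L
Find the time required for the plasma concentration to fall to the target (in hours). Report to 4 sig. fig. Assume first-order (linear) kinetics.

10.50 h

C₀ = Dose / Vd = 62.20 / 81.2 = 0.7660 mg/L
k = ln2 / t½ = 0.693147 / 21.5 = 0.03224 h⁻¹
t = ln(C₀ / C) / k = ln(0.7660 / 0.546) / 0.03224
  = ln(1.403) / 0.03224 = 0.3386 / 0.03224 = 10.50 h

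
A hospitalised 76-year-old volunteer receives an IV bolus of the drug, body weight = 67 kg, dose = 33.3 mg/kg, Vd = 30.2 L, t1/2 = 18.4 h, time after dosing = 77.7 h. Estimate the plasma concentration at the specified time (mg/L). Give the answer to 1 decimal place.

Total dose = 33.3 × 67 = 2231 mg
C₀ = Dose / Vd = 2231 / 30.2 = 73.87 mg/L
k = ln2 / t½ = 0.693147 / 18.4 = 0.03767 h⁻¹
C = C₀ · e^(−k·t) = 73.87 × e^(−0.03767 × 77.7)
  = 73.87 × 0.05356 = 3.956 mg/L

4.0 mg/L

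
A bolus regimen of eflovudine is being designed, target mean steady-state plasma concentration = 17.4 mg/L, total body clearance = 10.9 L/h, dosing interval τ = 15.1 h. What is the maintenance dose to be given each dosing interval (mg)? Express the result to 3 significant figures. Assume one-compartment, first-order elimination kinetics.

At steady state, Dose/τ = Css × CL.
Dose = Css × CL × τ = 17.4 × 10.90 × 15.1 = 2864 mg

2860 mg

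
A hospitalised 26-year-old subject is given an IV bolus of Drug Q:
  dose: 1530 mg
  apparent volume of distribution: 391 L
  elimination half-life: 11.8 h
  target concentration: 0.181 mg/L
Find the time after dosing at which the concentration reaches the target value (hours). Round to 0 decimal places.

C₀ = Dose / Vd = 1530 / 391 = 3.913 mg/L
k = ln2 / t½ = 0.693147 / 11.8 = 0.05874 h⁻¹
t = ln(C₀ / C) / k = ln(3.913 / 0.181) / 0.05874
  = ln(21.62) / 0.05874 = 3.074 / 0.05874 = 52.33 h

52 h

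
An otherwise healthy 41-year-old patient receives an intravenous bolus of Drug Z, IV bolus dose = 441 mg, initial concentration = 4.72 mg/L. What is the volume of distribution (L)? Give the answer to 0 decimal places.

Vd = Dose / C₀ = 441.0 / 4.72 = 93.43 L

93 L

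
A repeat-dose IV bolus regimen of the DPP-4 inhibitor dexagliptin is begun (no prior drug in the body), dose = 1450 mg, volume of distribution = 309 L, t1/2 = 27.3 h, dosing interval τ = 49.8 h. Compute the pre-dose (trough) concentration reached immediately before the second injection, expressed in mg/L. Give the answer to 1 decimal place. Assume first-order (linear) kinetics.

1.3 mg/L

C₀ per dose = Dose / Vd = 1450 / 309 = 4.693 mg/L
k = ln2 / t½ = 0.693147 / 27.3 = 0.02539 h⁻¹
Fraction remaining after one interval: r = e^(−kτ) = e^(−0.02539 × 49.8) = 0.2824
Before dose 2, 1 dose has been given (aged 1τ).
C_trough = C₀ × r = 4.693 × 0.2824 = 1.325 mg/L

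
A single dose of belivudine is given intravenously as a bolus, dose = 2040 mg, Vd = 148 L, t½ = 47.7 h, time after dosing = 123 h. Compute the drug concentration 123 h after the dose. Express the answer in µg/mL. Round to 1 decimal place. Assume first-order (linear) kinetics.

C₀ = Dose / Vd = 2040 / 148 = 13.78 mg/L
k = ln2 / t½ = 0.693147 / 47.7 = 0.01453 h⁻¹
C = C₀ · e^(−k·t) = 13.78 × e^(−0.01453 × 123)
  = 13.78 × 0.1674 = 2.307 mg/L
(2.307 mg/L = 2.307 µg/mL)

2.3 µg/mL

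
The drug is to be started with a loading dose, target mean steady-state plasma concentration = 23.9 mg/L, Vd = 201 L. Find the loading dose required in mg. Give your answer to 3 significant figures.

LD = Css × Vd = 23.9 × 201 = 4804 mg

4800 mg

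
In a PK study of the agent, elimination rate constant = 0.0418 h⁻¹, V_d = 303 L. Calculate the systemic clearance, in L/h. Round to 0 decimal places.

13 L/h

CL = k × Vd = 0.0418 × 303 = 12.67 L/h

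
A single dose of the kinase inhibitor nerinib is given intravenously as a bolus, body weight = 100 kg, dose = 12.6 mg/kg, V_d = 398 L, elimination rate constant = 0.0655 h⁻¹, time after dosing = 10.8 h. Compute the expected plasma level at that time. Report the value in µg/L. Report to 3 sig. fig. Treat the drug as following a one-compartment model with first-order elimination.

1560 µg/L

Total dose = 12.6 × 100 = 1260 mg
C₀ = Dose / Vd = 1260 / 398 = 3.166 mg/L
C = C₀ · e^(−k·t) = 3.166 × e^(−0.06550 × 10.8)
  = 3.166 × 0.4929 = 1.561 mg/L
Convert: 1.561 mg/L × 1000 = 1561 µg/L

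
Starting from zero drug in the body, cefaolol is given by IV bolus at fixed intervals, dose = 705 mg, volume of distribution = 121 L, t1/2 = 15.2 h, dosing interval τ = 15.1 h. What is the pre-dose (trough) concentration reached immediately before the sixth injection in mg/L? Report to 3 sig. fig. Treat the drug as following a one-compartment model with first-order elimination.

5.69 mg/L

C₀ per dose = Dose / Vd = 705 / 121 = 5.826 mg/L
k = ln2 / t½ = 0.693147 / 15.2 = 0.04560 h⁻¹
Fraction remaining after one interval: r = e^(−kτ) = e^(−0.04560 × 15.1) = 0.5023
Before dose 6, 5 doses have been given (aged 1τ, 2τ, 3τ, 4τ, 5τ).
C_trough = C₀ × (r + r² + … + r^5) = C₀ × r(1−r^5)/(1−r)
        = 5.826 × 0.5023 × (1 − 0.03198) / (1 − 0.5023) = 5.692 mg/L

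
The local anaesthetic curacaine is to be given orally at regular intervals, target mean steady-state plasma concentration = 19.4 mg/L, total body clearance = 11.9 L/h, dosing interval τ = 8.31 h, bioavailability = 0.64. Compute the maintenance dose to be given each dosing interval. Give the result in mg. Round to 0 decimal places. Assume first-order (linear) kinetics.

At steady state, F × (Dose/τ) = Css × CL.
Dose = Css × CL × τ / F = 19.4 × 11.90 × 8.31 / 0.64 = 2998 mg

2998 mg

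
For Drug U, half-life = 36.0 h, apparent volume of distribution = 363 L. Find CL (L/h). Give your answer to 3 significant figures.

6.99 L/h

k = ln2 / t½ = 0.693147 / 36.0 = 0.01925 h⁻¹
CL = k × Vd = 0.01925 × 363 = 6.988 L/h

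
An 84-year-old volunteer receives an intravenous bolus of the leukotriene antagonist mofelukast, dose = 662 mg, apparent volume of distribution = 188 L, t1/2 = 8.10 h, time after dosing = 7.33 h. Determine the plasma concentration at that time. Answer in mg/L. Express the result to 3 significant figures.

C₀ = Dose / Vd = 662.0 / 188 = 3.521 mg/L
k = ln2 / t½ = 0.693147 / 8.10 = 0.08557 h⁻¹
C = C₀ · e^(−k·t) = 3.521 × e^(−0.08557 × 7.33)
  = 3.521 × 0.5341 = 1.881 mg/L

1.88 mg/L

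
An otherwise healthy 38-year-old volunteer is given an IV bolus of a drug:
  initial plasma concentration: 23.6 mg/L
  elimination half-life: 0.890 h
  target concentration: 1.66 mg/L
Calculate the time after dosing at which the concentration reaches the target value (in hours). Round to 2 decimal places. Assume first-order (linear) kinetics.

k = ln2 / t½ = 0.693147 / 0.890 = 0.7788 h⁻¹
t = ln(C₀ / C) / k = ln(23.60 / 1.66) / 0.7788
  = ln(14.22) / 0.7788 = 2.655 / 0.7788 = 3.409 h

3.41 h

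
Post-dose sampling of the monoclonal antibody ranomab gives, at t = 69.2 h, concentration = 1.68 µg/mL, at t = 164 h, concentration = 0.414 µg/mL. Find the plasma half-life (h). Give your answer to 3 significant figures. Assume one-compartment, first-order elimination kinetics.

46.9 h

k = ln(C₁/C₂) / (t₂ − t₁) = ln(1.68/0.414) / (164 − 69.2)
  = 1.401 / 94.80 = 0.01478 h⁻¹
t½ = ln2 / k = 0.693147 / 0.01478 = 46.90 h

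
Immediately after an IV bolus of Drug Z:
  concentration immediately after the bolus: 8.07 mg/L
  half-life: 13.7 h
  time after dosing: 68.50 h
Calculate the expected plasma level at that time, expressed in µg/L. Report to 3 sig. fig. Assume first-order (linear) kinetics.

252 µg/L

k = ln2 / t½ = 0.693147 / 13.7 = 0.05059 h⁻¹
t / t½ = 68.50 / 13.7 = 5 half-lives
C = C₀ × (1/2)^5 = 8.070 × 0.03125 = 0.2522 mg/L
Convert: 0.2522 mg/L × 1000 = 252.2 µg/L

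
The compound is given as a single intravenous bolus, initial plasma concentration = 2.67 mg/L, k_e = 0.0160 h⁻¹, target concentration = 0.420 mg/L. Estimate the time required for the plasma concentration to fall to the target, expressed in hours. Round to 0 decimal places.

t = ln(C₀ / C) / k = ln(2.670 / 0.420) / 0.01600
  = ln(6.357) / 0.01600 = 1.850 / 0.01600 = 115.6 h

116 h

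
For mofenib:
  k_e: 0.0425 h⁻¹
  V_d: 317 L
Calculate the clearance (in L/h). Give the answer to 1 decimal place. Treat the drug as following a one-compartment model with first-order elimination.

13.5 L/h

CL = k × Vd = 0.0425 × 317 = 13.47 L/h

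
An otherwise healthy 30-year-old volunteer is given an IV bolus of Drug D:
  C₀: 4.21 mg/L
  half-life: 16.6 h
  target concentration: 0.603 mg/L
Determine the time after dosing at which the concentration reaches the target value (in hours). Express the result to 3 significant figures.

46.5 h

k = ln2 / t½ = 0.693147 / 16.6 = 0.04176 h⁻¹
t = ln(C₀ / C) / k = ln(4.210 / 0.603) / 0.04176
  = ln(6.982) / 0.04176 = 1.943 / 0.04176 = 46.53 h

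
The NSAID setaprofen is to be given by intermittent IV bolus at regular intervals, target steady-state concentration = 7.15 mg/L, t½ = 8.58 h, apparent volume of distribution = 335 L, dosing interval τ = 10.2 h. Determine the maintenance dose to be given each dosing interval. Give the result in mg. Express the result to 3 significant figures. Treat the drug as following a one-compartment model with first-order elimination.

1970 mg

k = ln2 / t½ = 0.693147 / 8.58 = 0.08079 h⁻¹
CL = k × Vd = 0.08079 × 335 = 27.06 L/h
At steady state, Dose/τ = Css × CL.
Dose = Css × CL × τ = 7.15 × 27.06 × 10.2 = 1973 mg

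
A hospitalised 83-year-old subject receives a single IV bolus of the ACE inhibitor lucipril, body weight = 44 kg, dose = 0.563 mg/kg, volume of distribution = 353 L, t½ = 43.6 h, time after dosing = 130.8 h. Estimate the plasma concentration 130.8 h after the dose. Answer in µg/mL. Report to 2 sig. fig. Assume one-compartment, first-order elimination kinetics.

Total dose = 0.563 × 44 = 24.77 mg
C₀ = Dose / Vd = 24.77 / 353 = 0.07017 mg/L
k = ln2 / t½ = 0.693147 / 43.6 = 0.01590 h⁻¹
t / t½ = 130.8 / 43.6 = 3 half-lives
C = C₀ × (1/2)^3 = 0.07017 × 0.1250 = 0.008771 mg/L
(0.008771 mg/L = 0.008771 µg/mL)

0.0088 µg/mL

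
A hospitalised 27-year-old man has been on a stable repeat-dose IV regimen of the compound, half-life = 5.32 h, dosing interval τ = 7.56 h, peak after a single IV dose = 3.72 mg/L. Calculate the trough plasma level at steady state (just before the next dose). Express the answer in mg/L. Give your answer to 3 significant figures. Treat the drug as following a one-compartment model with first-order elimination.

2.22 mg/L

k = ln2 / t½ = 0.693147 / 5.32 = 0.1303 h⁻¹
e^(−kτ) = e^(−0.1303 × 7.56) = 0.3734
Accumulation ratio R = 1 / (1 − e^(−kτ)) = 1 / (1 − 0.3734) = 1.596
Steady-state trough = C₀ × R × e^(−kτ) = 3.72 × 1.596 × 0.3734 = 2.217 mg/L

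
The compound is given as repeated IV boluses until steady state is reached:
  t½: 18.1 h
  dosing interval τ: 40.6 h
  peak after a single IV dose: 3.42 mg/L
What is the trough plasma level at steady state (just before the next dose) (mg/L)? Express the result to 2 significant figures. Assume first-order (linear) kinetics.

0.92 mg/L

k = ln2 / t½ = 0.693147 / 18.1 = 0.03830 h⁻¹
e^(−kτ) = e^(−0.03830 × 40.6) = 0.2112
Accumulation ratio R = 1 / (1 − e^(−kτ)) = 1 / (1 − 0.2112) = 1.268
Steady-state trough = C₀ × R × e^(−kτ) = 3.42 × 1.268 × 0.2112 = 0.9159 mg/L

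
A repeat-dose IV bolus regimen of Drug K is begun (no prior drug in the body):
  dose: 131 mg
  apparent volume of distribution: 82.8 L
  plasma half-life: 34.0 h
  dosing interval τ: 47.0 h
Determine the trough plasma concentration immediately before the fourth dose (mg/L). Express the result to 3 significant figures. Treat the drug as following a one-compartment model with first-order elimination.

0.929 mg/L

C₀ per dose = Dose / Vd = 131 / 82.8 = 1.582 mg/L
k = ln2 / t½ = 0.693147 / 34.0 = 0.02039 h⁻¹
Fraction remaining after one interval: r = e^(−kτ) = e^(−0.02039 × 47.0) = 0.3835
Before dose 4, 3 doses have been given (aged 1τ, 2τ, 3τ).
C_trough = C₀ × (r + r² + … + r^3) = C₀ × r(1−r^3)/(1−r)
        = 1.582 × 0.3835 × (1 − 0.05640) / (1 − 0.3835) = 0.9286 mg/L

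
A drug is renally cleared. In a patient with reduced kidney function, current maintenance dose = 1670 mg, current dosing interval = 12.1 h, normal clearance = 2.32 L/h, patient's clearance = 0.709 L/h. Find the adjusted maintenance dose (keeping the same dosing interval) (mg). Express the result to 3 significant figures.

To keep the same average steady-state level, dosing rate must scale with clearance.
CL ratio = 0.709 / 2.32 = 0.3056
New dose (same interval) = 1670 × 0.3056 = 510.4 mg

510 mg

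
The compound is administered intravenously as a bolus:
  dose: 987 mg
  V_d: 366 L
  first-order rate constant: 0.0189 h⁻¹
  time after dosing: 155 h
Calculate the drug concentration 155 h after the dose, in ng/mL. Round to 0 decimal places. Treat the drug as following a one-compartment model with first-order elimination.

C₀ = Dose / Vd = 987.0 / 366 = 2.697 mg/L
C = C₀ · e^(−k·t) = 2.697 × e^(−0.01890 × 155)
  = 2.697 × 0.05342 = 0.1441 mg/L
Convert: 0.1441 mg/L × 1000 = 144.1 ng/mL

144 ng/mL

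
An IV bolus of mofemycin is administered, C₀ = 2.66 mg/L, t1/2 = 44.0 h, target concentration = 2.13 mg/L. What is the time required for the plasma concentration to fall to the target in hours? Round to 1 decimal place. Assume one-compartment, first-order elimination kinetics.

14.1 h

k = ln2 / t½ = 0.693147 / 44.0 = 0.01575 h⁻¹
t = ln(C₀ / C) / k = ln(2.660 / 2.13) / 0.01575
  = ln(1.249) / 0.01575 = 0.2223 / 0.01575 = 14.11 h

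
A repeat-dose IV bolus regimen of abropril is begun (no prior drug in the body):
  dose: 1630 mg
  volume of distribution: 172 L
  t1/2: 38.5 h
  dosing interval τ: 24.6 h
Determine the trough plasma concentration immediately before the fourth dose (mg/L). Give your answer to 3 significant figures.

12.5 mg/L

C₀ per dose = Dose / Vd = 1630 / 172 = 9.477 mg/L
k = ln2 / t½ = 0.693147 / 38.5 = 0.01800 h⁻¹
Fraction remaining after one interval: r = e^(−kτ) = e^(−0.01800 × 24.6) = 0.6422
Before dose 4, 3 doses have been given (aged 1τ, 2τ, 3τ).
C_trough = C₀ × (r + r² + … + r^3) = C₀ × r(1−r^3)/(1−r)
        = 9.477 × 0.6422 × (1 − 0.2649) / (1 − 0.6422) = 12.50 mg/L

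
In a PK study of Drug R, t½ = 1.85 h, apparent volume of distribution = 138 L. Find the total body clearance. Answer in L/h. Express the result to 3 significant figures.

51.7 L/h

k = ln2 / t½ = 0.693147 / 1.85 = 0.3747 h⁻¹
CL = k × Vd = 0.3747 × 138 = 51.71 L/h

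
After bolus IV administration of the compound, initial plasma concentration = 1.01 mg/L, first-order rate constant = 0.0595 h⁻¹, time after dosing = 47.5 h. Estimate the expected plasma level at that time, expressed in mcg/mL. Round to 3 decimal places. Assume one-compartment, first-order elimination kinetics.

C = C₀ · e^(−k·t) = 1.010 × e^(−0.05950 × 47.5)
  = 1.010 × 0.05923 = 0.05982 mg/L
(0.05982 mg/L = 0.05982 mcg/mL)

0.060 mcg/mL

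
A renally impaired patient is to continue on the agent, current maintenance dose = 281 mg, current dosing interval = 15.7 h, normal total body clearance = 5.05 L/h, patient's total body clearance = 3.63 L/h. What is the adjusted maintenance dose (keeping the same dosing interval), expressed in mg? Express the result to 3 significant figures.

202 mg

To keep the same average steady-state level, dosing rate must scale with clearance.
CL ratio = 3.63 / 5.05 = 0.7188
New dose (same interval) = 281 × 0.7188 = 202.0 mg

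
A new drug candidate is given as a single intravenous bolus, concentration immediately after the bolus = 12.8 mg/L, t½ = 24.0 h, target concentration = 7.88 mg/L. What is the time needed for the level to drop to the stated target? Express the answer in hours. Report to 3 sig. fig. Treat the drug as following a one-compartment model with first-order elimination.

k = ln2 / t½ = 0.693147 / 24.0 = 0.02888 h⁻¹
t = ln(C₀ / C) / k = ln(12.80 / 7.88) / 0.02888
  = ln(1.624) / 0.02888 = 0.4849 / 0.02888 = 16.79 h

16.8 h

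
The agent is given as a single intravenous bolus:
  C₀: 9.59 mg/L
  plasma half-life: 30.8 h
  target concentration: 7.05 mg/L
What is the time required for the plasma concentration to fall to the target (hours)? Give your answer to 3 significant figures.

13.7 h

k = ln2 / t½ = 0.693147 / 30.8 = 0.02250 h⁻¹
t = ln(C₀ / C) / k = ln(9.590 / 7.05) / 0.02250
  = ln(1.360) / 0.02250 = 0.3075 / 0.02250 = 13.67 h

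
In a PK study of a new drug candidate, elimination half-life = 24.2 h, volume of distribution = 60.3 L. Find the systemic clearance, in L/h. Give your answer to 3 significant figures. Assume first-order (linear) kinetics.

k = ln2 / t½ = 0.693147 / 24.2 = 0.02864 h⁻¹
CL = k × Vd = 0.02864 × 60.3 = 1.727 L/h

1.73 L/h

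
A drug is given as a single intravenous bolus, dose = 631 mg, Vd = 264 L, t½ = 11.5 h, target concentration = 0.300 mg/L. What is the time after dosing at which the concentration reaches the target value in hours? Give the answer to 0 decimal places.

C₀ = Dose / Vd = 631.0 / 264 = 2.390 mg/L
k = ln2 / t½ = 0.693147 / 11.5 = 0.06027 h⁻¹
t = ln(C₀ / C) / k = ln(2.390 / 0.300) / 0.06027
  = ln(7.967) / 0.06027 = 2.075 / 0.06027 = 34.43 h

34 h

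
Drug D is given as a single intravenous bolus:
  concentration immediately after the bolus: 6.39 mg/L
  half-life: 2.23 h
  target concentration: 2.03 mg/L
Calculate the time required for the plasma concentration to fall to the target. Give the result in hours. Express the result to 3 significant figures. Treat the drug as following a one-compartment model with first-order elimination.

3.69 h

k = ln2 / t½ = 0.693147 / 2.23 = 0.3108 h⁻¹
t = ln(C₀ / C) / k = ln(6.390 / 2.03) / 0.3108
  = ln(3.148) / 0.3108 = 1.147 / 0.3108 = 3.690 h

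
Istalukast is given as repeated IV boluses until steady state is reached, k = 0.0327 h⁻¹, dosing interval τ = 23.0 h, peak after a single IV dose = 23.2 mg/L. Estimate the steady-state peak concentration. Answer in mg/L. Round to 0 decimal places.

44 mg/L

e^(−kτ) = e^(−0.03270 × 23.0) = 0.4714
Accumulation ratio R = 1 / (1 − e^(−kτ)) = 1 / (1 − 0.4714) = 1.892
Steady-state peak = C₀ × R = 23.2 × 1.892 = 43.89 mg/L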